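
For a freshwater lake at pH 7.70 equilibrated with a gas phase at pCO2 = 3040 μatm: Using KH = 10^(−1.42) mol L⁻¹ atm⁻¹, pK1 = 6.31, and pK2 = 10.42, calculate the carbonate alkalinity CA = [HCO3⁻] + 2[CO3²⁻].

CA = 2.85 mmol/L

[CO2*] = KH · pCO2 = 10^(−1.42) × 3040×10^-6 = 1.156×10^-4 mol/L
α₀ = 1/(1 + K1/[H⁺] + K1K2/[H⁺]²) = 1/(1 + 10^+1.39 + 10^-1.33) = 0.03907
DIC = [CO2*]/α₀ = 1.156×10^-4 / 0.03907 = 2.958 mmol/L
CA = (α₁ + 2α₂)·DIC = (0.9591 + 2×0.001828) × 2.958 = 2.85 mmol/L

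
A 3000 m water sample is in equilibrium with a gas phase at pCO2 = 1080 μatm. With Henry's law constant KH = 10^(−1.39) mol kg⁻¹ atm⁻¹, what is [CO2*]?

[CO2*] = 44.0 μmol/kg

KH = 10^(−1.39) = 4.074×10^-2 mol kg⁻¹ atm⁻¹
[CO2*] = KH · pCO2 = 4.074×10^-2 × 1080×10^-6 atm = 4.40×10^-5 mol/kg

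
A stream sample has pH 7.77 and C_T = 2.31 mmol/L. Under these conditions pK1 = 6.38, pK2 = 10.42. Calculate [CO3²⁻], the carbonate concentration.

α₂ = 1 / (1 + [H⁺]/K2 + [H⁺]²/(K1K2)) = 1 / (1 + 10^+2.65 + 10^+1.26)
   = 1 / (1 + 446.68 + 18.197) = 1/465.88 = 0.002146
[CO3²⁻] = α₂ × DIC = 0.002146 × 2.31 = 0.00496 mmol/L = 4.96 μmol/L

[CO3²⁻] = 4.96 μmol/L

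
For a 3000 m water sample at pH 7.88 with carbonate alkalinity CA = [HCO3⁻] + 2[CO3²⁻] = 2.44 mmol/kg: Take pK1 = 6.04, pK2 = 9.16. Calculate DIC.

CA = [HCO3⁻] + 2[CO3²⁻] = (α₁ + 2α₂)·DIC
At pH 7.88: [H⁺]/K1 = 10^-1.84 = 0.014454, K2/[H⁺] = 10^-1.28 = 0.052481
α₁ = 1/(1 + 0.014454 + 0.052481) = 1/1.0669 = 0.9373; α₂ = α₁·K2/[H⁺] = 0.04919
α₁ + 2α₂ = 1.0356
DIC = CA / (α₁ + 2α₂) = 2.44 / 1.0356 = 2.36 mmol/kg

DIC = 2.36 mmol/kg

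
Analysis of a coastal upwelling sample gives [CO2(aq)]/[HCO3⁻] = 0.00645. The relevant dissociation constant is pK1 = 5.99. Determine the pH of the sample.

pH = 8.18

From K1 = [H⁺][HCO3⁻]/[CO2(aq)]:  pH = pK1 − log₁₀([CO2(aq)]/[HCO3⁻])
log₁₀(0.00645) = -2.190
pH = 5.99 − (-2.190) = 8.18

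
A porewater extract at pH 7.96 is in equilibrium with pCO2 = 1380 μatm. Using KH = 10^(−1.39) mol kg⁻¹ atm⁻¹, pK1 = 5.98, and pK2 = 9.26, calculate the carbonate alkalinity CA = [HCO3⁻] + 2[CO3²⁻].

CA = 5.91 mmol/kg

[CO2*] = KH · pCO2 = 10^(−1.39) × 1380×10^-6 = 5.622×10^-5 mol/kg
α₀ = 1/(1 + K1/[H⁺] + K1K2/[H⁺]²) = 1/(1 + 10^+1.98 + 10^+0.68) = 0.009873
DIC = [CO2*]/α₀ = 5.622×10^-5 / 0.009873 = 5.694 mmol/kg
CA = (α₁ + 2α₂)·DIC = (0.9429 + 2×0.04726) × 5.694 = 5.91 mmol/kg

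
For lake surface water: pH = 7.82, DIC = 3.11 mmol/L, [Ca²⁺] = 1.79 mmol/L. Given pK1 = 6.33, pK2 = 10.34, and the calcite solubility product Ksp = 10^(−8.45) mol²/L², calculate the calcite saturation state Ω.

α₂ = 1 / (1 + [H⁺]/K2 + [H⁺]²/(K1K2)) = 1 / (1 + 10^+2.52 + 10^+1.03)
   = 1 / (1 + 331.13 + 10.715) = 1/342.85 = 0.002917
[CO3²⁻] = α₂ × DIC = 0.002917 × 3.11 = 0.009071 mmol/L = 9.071 μmol/L
Ksp = 10^(−8.45) = 3.548×10^-9
Ω = [Ca²⁺][CO3²⁻]/Ksp = (1.79×10^-3)(9.071×10^-6) / 3.548×10^-9 = 4.58

Ω = 4.58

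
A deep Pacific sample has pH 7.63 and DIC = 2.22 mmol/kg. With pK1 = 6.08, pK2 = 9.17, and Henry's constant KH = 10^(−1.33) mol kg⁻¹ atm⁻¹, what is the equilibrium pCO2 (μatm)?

α₀ = 1 / (1 + K1/[H⁺] + K1K2/[H⁺]²) = 1 / (1 + 10^+1.55 + 10^+0.01)
   = 1 / (1 + 35.481 + 1.0233) = 1/37.505 = 0.02666
[CO2*] = α₀ × DIC = 0.02666 × 2.22 = 0.05919 mmol/kg
pCO2 = [CO2*]/KH = 5.919×10^-5 / 4.677×10^-2 = 1270 μatm

pCO2 = 1270 μatm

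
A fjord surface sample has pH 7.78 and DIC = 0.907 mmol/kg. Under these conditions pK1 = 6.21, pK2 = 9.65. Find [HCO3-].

α₁ = 1 / (1 + [H⁺]/K1 + K2/[H⁺]) = 1 / (1 + 10^-1.57 + 10^-1.87)
   = 1 / (1 + 0.026915 + 0.013490) = 1/1.0404 = 0.9612
[HCO3⁻] = α₁ × DIC = 0.9612 × 0.907 = 0.872 mmol/kg

[HCO3⁻] = 0.872 mmol/kg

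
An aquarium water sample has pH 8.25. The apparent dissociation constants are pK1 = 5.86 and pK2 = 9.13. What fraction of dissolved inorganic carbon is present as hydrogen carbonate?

α₁ = 0.880

α₁ = 1 / (1 + [H⁺]/K1 + K2/[H⁺]) = 1 / (1 + 10^-2.39 + 10^-0.88)
   = 1 / (1 + 0.0040738 + 0.13183) = 1/1.1359 = 0.8804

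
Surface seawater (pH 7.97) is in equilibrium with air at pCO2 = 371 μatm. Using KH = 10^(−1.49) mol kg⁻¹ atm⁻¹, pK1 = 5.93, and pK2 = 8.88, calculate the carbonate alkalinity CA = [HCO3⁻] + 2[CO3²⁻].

[CO2*] = KH · pCO2 = 10^(−1.49) × 371×10^-6 = 1.201×10^-5 mol/kg
α₀ = 1/(1 + K1/[H⁺] + K1K2/[H⁺]²) = 1/(1 + 10^+2.04 + 10^+1.13) = 0.008056
DIC = [CO2*]/α₀ = 1.201×10^-5 / 0.008056 = 1.490 mmol/kg
CA = (α₁ + 2α₂)·DIC = (0.8833 + 2×0.1087) × 1.490 = 1.64 mmol/kg

CA = 1.64 mmol/kg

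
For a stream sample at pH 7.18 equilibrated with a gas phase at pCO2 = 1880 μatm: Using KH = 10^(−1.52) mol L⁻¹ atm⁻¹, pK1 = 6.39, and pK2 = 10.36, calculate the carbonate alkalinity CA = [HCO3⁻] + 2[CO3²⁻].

CA = 0.351 mmol/L

[CO2*] = KH · pCO2 = 10^(−1.52) × 1880×10^-6 = 5.678×10^-5 mol/L
α₀ = 1/(1 + K1/[H⁺] + K1K2/[H⁺]²) = 1/(1 + 10^+0.79 + 10^-2.39) = 0.1395
DIC = [CO2*]/α₀ = 5.678×10^-5 / 0.1395 = 0.4071 mmol/L
CA = (α₁ + 2α₂)·DIC = (0.8600 + 2×0.0005682) × 0.4071 = 0.351 mmol/L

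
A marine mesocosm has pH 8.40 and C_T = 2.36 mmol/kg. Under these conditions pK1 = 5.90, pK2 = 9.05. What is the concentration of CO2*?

α₀ = 1 / (1 + K1/[H⁺] + K1K2/[H⁺]²) = 1 / (1 + 10^+2.50 + 10^+1.85)
   = 1 / (1 + 316.23 + 70.795) = 1/388.02 = 0.002577
[CO2*] = α₀ × DIC = 0.002577 × 2.36 = 0.00608 mmol/kg = 6.08 μmol/kg

[CO2*] = 6.08 μmol/kg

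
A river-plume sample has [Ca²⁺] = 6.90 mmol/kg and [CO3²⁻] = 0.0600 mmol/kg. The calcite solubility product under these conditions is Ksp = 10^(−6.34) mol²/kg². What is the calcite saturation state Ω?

Ksp = 10^(−6.34) = 4.571×10^-7
Ω = [Ca²⁺][CO3²⁻]/Ksp = (6.90×10^-3)(0.0600×10^-3) / 4.571×10^-7 = 0.906

Ω = 0.906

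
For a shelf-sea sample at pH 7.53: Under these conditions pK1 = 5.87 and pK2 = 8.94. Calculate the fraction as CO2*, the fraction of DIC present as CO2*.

α₀ = 0.0206

α₀ = 1 / (1 + K1/[H⁺] + K1K2/[H⁺]²) = 1 / (1 + 10^+1.66 + 10^+0.25)
   = 1 / (1 + 45.709 + 1.7783) = 1/48.487 = 0.02062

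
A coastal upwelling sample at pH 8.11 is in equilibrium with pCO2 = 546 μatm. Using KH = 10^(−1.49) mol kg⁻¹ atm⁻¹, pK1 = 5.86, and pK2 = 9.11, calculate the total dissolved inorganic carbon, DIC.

[CO2*] = KH · pCO2 = 10^(−1.49) × 546×10^-6 = 1.767×10^-5 mol/kg
α₀ = 1/(1 + K1/[H⁺] + K1K2/[H⁺]²) = 1/(1 + 10^+2.25 + 10^+1.25) = 0.005086
DIC = [CO2*]/α₀ = 1.767×10^-5 / 0.005086 = 3.47 mmol/kg

DIC = 3.47 mmol/kg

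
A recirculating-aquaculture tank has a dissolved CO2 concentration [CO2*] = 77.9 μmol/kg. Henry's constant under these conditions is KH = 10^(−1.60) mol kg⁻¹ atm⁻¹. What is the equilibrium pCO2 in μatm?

KH = 10^(−1.60) = 2.512×10^-2 mol kg⁻¹ atm⁻¹
pCO2 = [CO2*]/KH = 77.9×10^-6 / 2.512×10^-2 = 3.10×10^-3 atm = 3100 μatm

pCO2 = 3100 μatm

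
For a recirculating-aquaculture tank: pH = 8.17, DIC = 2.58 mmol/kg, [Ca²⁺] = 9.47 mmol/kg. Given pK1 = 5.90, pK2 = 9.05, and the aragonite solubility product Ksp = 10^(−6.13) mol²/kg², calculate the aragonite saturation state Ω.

Ω = 3.82

α₂ = 1 / (1 + [H⁺]/K2 + [H⁺]²/(K1K2)) = 1 / (1 + 10^+0.88 + 10^-1.39)
   = 1 / (1 + 7.5858 + 0.040738) = 1/8.6265 = 0.1159
[CO3²⁻] = α₂ × DIC = 0.1159 × 2.58 = 0.2991 mmol/kg
Ksp = 10^(−6.13) = 7.413×10^-7
Ω = [Ca²⁺][CO3²⁻]/Ksp = (9.47×10^-3)(2.991×10^-4) / 7.413×10^-7 = 3.82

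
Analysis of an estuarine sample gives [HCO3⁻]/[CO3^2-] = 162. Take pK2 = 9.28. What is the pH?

From K2 = [H⁺][CO3^2-]/[HCO3⁻]:  pH = pK2 − log₁₀([HCO3⁻]/[CO3^2-])
log₁₀(162) = +2.210
pH = 9.28 − (+2.210) = 7.07

pH = 7.07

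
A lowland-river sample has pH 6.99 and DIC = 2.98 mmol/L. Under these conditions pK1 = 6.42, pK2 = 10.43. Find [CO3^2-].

[CO3²⁻] = 0.852 μmol/L

α₂ = 1 / (1 + [H⁺]/K2 + [H⁺]²/(K1K2)) = 1 / (1 + 10^+3.44 + 10^+2.87)
   = 1 / (1 + 2754.2 + 741.31) = 1/3496.5 = 0.0002860
[CO3²⁻] = α₂ × DIC = 0.0002860 × 2.98 = 0.000852 mmol/L = 0.852 μmol/L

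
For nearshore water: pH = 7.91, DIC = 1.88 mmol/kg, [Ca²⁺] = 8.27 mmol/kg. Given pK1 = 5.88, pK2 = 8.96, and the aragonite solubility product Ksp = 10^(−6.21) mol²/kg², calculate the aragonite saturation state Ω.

Ω = 2.05

α₂ = 1 / (1 + [H⁺]/K2 + [H⁺]²/(K1K2)) = 1 / (1 + 10^+1.05 + 10^-0.98)
   = 1 / (1 + 11.220 + 0.10471) = 1/12.325 = 0.08114
[CO3²⁻] = α₂ × DIC = 0.08114 × 1.88 = 0.1525 mmol/kg
Ksp = 10^(−6.21) = 6.166×10^-7
Ω = [Ca²⁺][CO3²⁻]/Ksp = (8.27×10^-3)(1.525×10^-4) / 6.166×10^-7 = 2.05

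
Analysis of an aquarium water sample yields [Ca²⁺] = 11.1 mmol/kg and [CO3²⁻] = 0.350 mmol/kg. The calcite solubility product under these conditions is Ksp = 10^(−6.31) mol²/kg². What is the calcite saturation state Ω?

Ω = 7.93

Ksp = 10^(−6.31) = 4.898×10^-7
Ω = [Ca²⁺][CO3²⁻]/Ksp = (11.1×10^-3)(0.350×10^-3) / 4.898×10^-7 = 7.93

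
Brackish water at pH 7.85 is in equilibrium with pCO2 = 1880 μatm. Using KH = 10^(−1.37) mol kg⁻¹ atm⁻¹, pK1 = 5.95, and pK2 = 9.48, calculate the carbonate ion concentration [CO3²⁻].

[CO2*] = KH · pCO2 = 10^(−1.37) × 1880×10^-6 = 8.020×10^-5 mol/kg
α₀ = 1/(1 + K1/[H⁺] + K1K2/[H⁺]²) = 1/(1 + 10^+1.90 + 10^+0.27) = 0.01215
DIC = [CO2*]/α₀ = 8.020×10^-5 / 0.01215 = 6.600 mmol/kg
[CO3²⁻] = α₂·DIC; α₂ = 0.02263, so [CO3²⁻] = 0.02263 × 6.600 = 0.149 mmol/kg

[CO3²⁻] = 0.149 mmol/kg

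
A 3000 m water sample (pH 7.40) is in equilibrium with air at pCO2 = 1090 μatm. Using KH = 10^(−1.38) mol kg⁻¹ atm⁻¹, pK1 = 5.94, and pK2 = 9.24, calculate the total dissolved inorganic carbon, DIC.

[CO2*] = KH · pCO2 = 10^(−1.38) × 1090×10^-6 = 4.544×10^-5 mol/kg
α₀ = 1/(1 + K1/[H⁺] + K1K2/[H⁺]²) = 1/(1 + 10^+1.46 + 10^-0.38) = 0.03305
DIC = [CO2*]/α₀ = 4.544×10^-5 / 0.03305 = 1.37 mmol/kg

DIC = 1.37 mmol/kg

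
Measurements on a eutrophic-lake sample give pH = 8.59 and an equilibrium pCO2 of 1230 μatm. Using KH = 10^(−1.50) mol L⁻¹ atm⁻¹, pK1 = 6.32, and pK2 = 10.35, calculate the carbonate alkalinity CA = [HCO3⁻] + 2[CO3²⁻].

[CO2*] = KH · pCO2 = 10^(−1.50) × 1230×10^-6 = 3.890×10^-5 mol/L
α₀ = 1/(1 + K1/[H⁺] + K1K2/[H⁺]²) = 1/(1 + 10^+2.27 + 10^+0.51) = 0.005251
DIC = [CO2*]/α₀ = 3.890×10^-5 / 0.005251 = 7.408 mmol/L
CA = (α₁ + 2α₂)·DIC = (0.9778 + 2×0.01699) × 7.408 = 7.49 mmol/L

CA = 7.49 mmol/L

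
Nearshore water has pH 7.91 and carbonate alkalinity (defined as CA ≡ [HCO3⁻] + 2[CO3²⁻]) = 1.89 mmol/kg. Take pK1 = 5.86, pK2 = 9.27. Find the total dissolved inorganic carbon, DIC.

DIC = 1.83 mmol/kg

CA = [HCO3⁻] + 2[CO3²⁻] = (α₁ + 2α₂)·DIC
At pH 7.91: [H⁺]/K1 = 10^-2.05 = 0.0089125, K2/[H⁺] = 10^-1.36 = 0.043652
α₁ = 1/(1 + 0.0089125 + 0.043652) = 1/1.0526 = 0.9501; α₂ = α₁·K2/[H⁺] = 0.04147
α₁ + 2α₂ = 1.0330
DIC = CA / (α₁ + 2α₂) = 1.89 / 1.0330 = 1.83 mmol/kg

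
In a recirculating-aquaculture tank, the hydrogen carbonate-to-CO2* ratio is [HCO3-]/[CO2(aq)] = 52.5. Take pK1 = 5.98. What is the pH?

pH = 7.70

From K1 = [H⁺][HCO3-]/[CO2(aq)]:  pH = pK1 + log₁₀([HCO3-]/[CO2(aq)])
log₁₀(52.5) = +1.720
pH = 5.98 + (+1.720) = 7.70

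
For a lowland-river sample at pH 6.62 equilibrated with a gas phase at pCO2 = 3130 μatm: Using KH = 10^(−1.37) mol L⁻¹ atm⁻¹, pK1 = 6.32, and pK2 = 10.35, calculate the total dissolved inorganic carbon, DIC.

DIC = 0.400 mmol/L

[CO2*] = KH · pCO2 = 10^(−1.37) × 3130×10^-6 = 1.335×10^-4 mol/L
α₀ = 1/(1 + K1/[H⁺] + K1K2/[H⁺]²) = 1/(1 + 10^+0.30 + 10^-3.43) = 0.3338
DIC = [CO2*]/α₀ = 1.335×10^-4 / 0.3338 = 0.400 mmol/L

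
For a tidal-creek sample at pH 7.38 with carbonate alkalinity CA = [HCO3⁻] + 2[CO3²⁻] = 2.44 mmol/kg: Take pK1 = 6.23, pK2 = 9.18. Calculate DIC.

CA = [HCO3⁻] + 2[CO3²⁻] = (α₁ + 2α₂)·DIC
At pH 7.38: [H⁺]/K1 = 10^-1.15 = 0.070795, K2/[H⁺] = 10^-1.80 = 0.015849
α₁ = 1/(1 + 0.070795 + 0.015849) = 1/1.0866 = 0.9203; α₂ = α₁·K2/[H⁺] = 0.01459
α₁ + 2α₂ = 0.9494
DIC = CA / (α₁ + 2α₂) = 2.44 / 0.9494 = 2.57 mmol/kg

DIC = 2.57 mmol/kg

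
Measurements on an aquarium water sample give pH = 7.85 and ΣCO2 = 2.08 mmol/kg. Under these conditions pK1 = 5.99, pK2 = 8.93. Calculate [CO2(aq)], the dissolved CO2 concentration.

[CO2*] = 0.0262 mmol/kg

α₀ = 1 / (1 + K1/[H⁺] + K1K2/[H⁺]²) = 1 / (1 + 10^+1.86 + 10^+0.78)
   = 1 / (1 + 72.444 + 6.0256) = 1/79.469 = 0.01258
[CO2*] = α₀ × DIC = 0.01258 × 2.08 = 0.0262 mmol/kg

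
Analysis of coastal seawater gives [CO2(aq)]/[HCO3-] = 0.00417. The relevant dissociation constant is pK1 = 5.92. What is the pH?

pH = 8.30

From K1 = [H⁺][HCO3-]/[CO2(aq)]:  pH = pK1 − log₁₀([CO2(aq)]/[HCO3-])
log₁₀(0.00417) = -2.380
pH = 5.92 − (-2.380) = 8.30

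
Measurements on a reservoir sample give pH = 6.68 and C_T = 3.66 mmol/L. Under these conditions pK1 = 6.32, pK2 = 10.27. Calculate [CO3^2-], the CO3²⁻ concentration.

[CO3²⁻] = 0.655 μmol/L

α₂ = 1 / (1 + [H⁺]/K2 + [H⁺]²/(K1K2)) = 1 / (1 + 10^+3.59 + 10^+3.23)
   = 1 / (1 + 3890.5 + 1698.2) = 1/5589.7 = 0.0001789
[CO3²⁻] = α₂ × DIC = 0.0001789 × 3.66 = 0.000655 mmol/L = 0.655 μmol/L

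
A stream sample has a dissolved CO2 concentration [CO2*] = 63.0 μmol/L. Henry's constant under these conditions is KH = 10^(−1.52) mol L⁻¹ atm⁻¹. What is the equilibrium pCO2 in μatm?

KH = 10^(−1.52) = 3.020×10^-2 mol L⁻¹ atm⁻¹
pCO2 = [CO2*]/KH = 63.0×10^-6 / 3.020×10^-2 = 2.09×10^-3 atm = 2090 μatm

pCO2 = 2090 μatm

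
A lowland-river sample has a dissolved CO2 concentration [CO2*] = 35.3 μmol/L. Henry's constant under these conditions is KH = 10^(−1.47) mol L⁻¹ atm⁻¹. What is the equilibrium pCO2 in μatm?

pCO2 = 1040 μatm

KH = 10^(−1.47) = 3.388×10^-2 mol L⁻¹ atm⁻¹
pCO2 = [CO2*]/KH = 35.3×10^-6 / 3.388×10^-2 = 1.04×10^-3 atm = 1040 μatm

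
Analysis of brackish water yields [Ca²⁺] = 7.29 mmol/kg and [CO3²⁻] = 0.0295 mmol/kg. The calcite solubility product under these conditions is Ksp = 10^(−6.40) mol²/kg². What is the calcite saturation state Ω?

Ω = 0.540

Ksp = 10^(−6.40) = 3.981×10^-7
Ω = [Ca²⁺][CO3²⁻]/Ksp = (7.29×10^-3)(0.0295×10^-3) / 3.981×10^-7 = 0.540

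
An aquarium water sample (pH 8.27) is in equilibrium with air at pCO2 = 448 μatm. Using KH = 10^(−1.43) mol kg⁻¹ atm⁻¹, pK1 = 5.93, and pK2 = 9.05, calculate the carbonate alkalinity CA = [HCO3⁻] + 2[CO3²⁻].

[CO2*] = KH · pCO2 = 10^(−1.43) × 448×10^-6 = 1.664×10^-5 mol/kg
α₀ = 1/(1 + K1/[H⁺] + K1K2/[H⁺]²) = 1/(1 + 10^+2.34 + 10^+1.56) = 0.003905
DIC = [CO2*]/α₀ = 1.664×10^-5 / 0.003905 = 4.262 mmol/kg
CA = (α₁ + 2α₂)·DIC = (0.8543 + 2×0.1418) × 4.262 = 4.85 mmol/kg

CA = 4.85 mmol/kg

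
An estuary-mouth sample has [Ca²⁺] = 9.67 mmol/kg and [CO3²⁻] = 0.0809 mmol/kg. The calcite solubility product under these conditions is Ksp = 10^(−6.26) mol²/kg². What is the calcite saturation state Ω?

Ω = 1.42

Ksp = 10^(−6.26) = 5.495×10^-7
Ω = [Ca²⁺][CO3²⁻]/Ksp = (9.67×10^-3)(0.0809×10^-3) / 5.495×10^-7 = 1.42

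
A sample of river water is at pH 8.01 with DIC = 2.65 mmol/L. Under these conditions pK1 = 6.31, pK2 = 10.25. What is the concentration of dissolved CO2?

[CO2*] = 0.0515 mmol/L

α₀ = 1 / (1 + K1/[H⁺] + K1K2/[H⁺]²) = 1 / (1 + 10^+1.70 + 10^-0.54)
   = 1 / (1 + 50.119 + 0.28840) = 1/51.407 = 0.01945
[CO2*] = α₀ × DIC = 0.01945 × 2.65 = 0.0515 mmol/L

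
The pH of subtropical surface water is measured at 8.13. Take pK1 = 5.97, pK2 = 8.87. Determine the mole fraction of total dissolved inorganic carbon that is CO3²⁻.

α₂ = 0.153

α₂ = 1 / (1 + [H⁺]/K2 + [H⁺]²/(K1K2)) = 1 / (1 + 10^+0.74 + 10^-1.42)
   = 1 / (1 + 5.4954 + 0.038019) = 1/6.5334 = 0.1531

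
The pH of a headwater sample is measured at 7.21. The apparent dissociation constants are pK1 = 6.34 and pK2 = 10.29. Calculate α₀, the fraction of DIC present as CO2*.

α₀ = 1 / (1 + K1/[H⁺] + K1K2/[H⁺]²) = 1 / (1 + 10^+0.87 + 10^-2.21)
   = 1 / (1 + 7.4131 + 0.0061660) = 1/8.4193 = 0.1188

α₀ = 0.119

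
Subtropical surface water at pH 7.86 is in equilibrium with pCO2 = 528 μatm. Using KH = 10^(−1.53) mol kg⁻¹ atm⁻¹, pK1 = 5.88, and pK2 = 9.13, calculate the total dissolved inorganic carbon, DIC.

DIC = 1.58 mmol/kg

[CO2*] = KH · pCO2 = 10^(−1.53) × 528×10^-6 = 1.558×10^-5 mol/kg
α₀ = 1/(1 + K1/[H⁺] + K1K2/[H⁺]²) = 1/(1 + 10^+1.98 + 10^+0.71) = 0.009840
DIC = [CO2*]/α₀ = 1.558×10^-5 / 0.009840 = 1.58 mmol/kg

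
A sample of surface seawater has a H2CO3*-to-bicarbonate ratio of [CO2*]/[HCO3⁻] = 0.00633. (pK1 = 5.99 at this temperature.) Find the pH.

From K1 = [H⁺][HCO3⁻]/[CO2*]:  pH = pK1 − log₁₀([CO2*]/[HCO3⁻])
log₁₀(0.00633) = -2.199
pH = 5.99 − (-2.199) = 8.19

pH = 8.19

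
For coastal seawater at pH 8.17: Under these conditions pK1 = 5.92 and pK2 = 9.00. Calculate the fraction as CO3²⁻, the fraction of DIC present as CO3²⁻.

α₂ = 0.128

α₂ = 1 / (1 + [H⁺]/K2 + [H⁺]²/(K1K2)) = 1 / (1 + 10^+0.83 + 10^-1.42)
   = 1 / (1 + 6.7608 + 0.038019) = 1/7.7988 = 0.1282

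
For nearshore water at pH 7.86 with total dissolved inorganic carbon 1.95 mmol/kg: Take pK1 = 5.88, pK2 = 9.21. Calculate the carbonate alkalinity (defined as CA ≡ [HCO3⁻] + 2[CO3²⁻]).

CA = [HCO3⁻] + 2[CO3²⁻] = (α₁ + 2α₂)·DIC
At pH 7.86: [H⁺]/K1 = 10^-1.98 = 0.010471, K2/[H⁺] = 10^-1.35 = 0.044668
α₁ = 1/(1 + 0.010471 + 0.044668) = 1/1.0551 = 0.9477; α₂ = α₁·K2/[H⁺] = 0.04233
α₁ + 2α₂ = 1.0324
CA = 1.0324 × 1.95 = 2.01 mmol/kg

CA = 2.01 mmol/kg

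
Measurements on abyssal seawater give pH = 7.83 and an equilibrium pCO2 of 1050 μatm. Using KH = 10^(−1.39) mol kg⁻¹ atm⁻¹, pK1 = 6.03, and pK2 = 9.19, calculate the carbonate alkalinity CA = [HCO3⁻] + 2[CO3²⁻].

[CO2*] = KH · pCO2 = 10^(−1.39) × 1050×10^-6 = 4.277×10^-5 mol/kg
α₀ = 1/(1 + K1/[H⁺] + K1K2/[H⁺]²) = 1/(1 + 10^+1.80 + 10^+0.44) = 0.01496
DIC = [CO2*]/α₀ = 4.277×10^-5 / 0.01496 = 2.860 mmol/kg
CA = (α₁ + 2α₂)·DIC = (0.9438 + 2×0.04120) × 2.860 = 2.93 mmol/kg

CA = 2.93 mmol/kg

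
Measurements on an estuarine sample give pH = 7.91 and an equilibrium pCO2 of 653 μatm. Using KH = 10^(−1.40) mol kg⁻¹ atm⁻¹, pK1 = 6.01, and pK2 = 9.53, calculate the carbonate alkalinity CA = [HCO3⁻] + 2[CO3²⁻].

[CO2*] = KH · pCO2 = 10^(−1.40) × 653×10^-6 = 2.600×10^-5 mol/kg
α₀ = 1/(1 + K1/[H⁺] + K1K2/[H⁺]²) = 1/(1 + 10^+1.90 + 10^+0.28) = 0.01215
DIC = [CO2*]/α₀ = 2.600×10^-5 / 0.01215 = 2.140 mmol/kg
CA = (α₁ + 2α₂)·DIC = (0.9647 + 2×0.02314) × 2.140 = 2.16 mmol/kg

CA = 2.16 mmol/kg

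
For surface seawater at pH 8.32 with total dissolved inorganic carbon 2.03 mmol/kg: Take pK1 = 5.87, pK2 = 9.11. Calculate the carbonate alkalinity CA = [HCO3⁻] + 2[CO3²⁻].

CA = [HCO3⁻] + 2[CO3²⁻] = (α₁ + 2α₂)·DIC
At pH 8.32: [H⁺]/K1 = 10^-2.45 = 0.0035481, K2/[H⁺] = 10^-0.79 = 0.16218
α₁ = 1/(1 + 0.0035481 + 0.16218) = 1/1.1657 = 0.8578; α₂ = α₁·K2/[H⁺] = 0.1391
α₁ + 2α₂ = 1.1361
CA = 1.1361 × 2.03 = 2.31 mmol/kg

CA = 2.31 mmol/kg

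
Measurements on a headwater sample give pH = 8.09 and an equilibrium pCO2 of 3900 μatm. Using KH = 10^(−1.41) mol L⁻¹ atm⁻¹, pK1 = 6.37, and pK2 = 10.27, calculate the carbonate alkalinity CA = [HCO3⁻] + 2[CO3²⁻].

CA = 8.07 mmol/L

[CO2*] = KH · pCO2 = 10^(−1.41) × 3900×10^-6 = 1.517×10^-4 mol/L
α₀ = 1/(1 + K1/[H⁺] + K1K2/[H⁺]²) = 1/(1 + 10^+1.72 + 10^-0.46) = 0.01858
DIC = [CO2*]/α₀ = 1.517×10^-4 / 0.01858 = 8.167 mmol/L
CA = (α₁ + 2α₂)·DIC = (0.9750 + 2×0.006442) × 8.167 = 8.07 mmol/L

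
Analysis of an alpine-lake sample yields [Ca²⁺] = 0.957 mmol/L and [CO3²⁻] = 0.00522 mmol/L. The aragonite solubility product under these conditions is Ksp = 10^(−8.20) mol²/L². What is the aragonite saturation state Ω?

Ksp = 10^(−8.20) = 6.310×10^-9
Ω = [Ca²⁺][CO3²⁻]/Ksp = (0.957×10^-3)(0.00522×10^-3) / 6.310×10^-9 = 0.792

Ω = 0.792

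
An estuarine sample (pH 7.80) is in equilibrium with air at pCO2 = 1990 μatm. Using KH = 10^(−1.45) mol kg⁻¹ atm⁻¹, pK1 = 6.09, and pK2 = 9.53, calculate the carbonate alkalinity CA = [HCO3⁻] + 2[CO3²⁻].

[CO2*] = KH · pCO2 = 10^(−1.45) × 1990×10^-6 = 7.061×10^-5 mol/kg
α₀ = 1/(1 + K1/[H⁺] + K1K2/[H⁺]²) = 1/(1 + 10^+1.71 + 10^-0.02) = 0.01878
DIC = [CO2*]/α₀ = 7.061×10^-5 / 0.01878 = 3.759 mmol/kg
CA = (α₁ + 2α₂)·DIC = (0.9633 + 2×0.01794) × 3.759 = 3.76 mmol/kg

CA = 3.76 mmol/kg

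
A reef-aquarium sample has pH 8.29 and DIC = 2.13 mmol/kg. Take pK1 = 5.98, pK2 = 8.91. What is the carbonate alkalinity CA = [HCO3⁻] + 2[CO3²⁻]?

CA = [HCO3⁻] + 2[CO3²⁻] = (α₁ + 2α₂)·DIC
At pH 8.29: [H⁺]/K1 = 10^-2.31 = 0.0048978, K2/[H⁺] = 10^-0.62 = 0.23988
α₁ = 1/(1 + 0.0048978 + 0.23988) = 1/1.2448 = 0.8034; α₂ = α₁·K2/[H⁺] = 0.1927
α₁ + 2α₂ = 1.1888
CA = 1.1888 × 2.13 = 2.53 mmol/kg

CA = 2.53 mmol/kg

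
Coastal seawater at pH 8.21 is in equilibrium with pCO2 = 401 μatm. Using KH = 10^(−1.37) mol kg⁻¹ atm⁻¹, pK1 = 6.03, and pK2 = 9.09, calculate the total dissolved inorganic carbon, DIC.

DIC = 2.95 mmol/kg

[CO2*] = KH · pCO2 = 10^(−1.37) × 401×10^-6 = 1.711×10^-5 mol/kg
α₀ = 1/(1 + K1/[H⁺] + K1K2/[H⁺]²) = 1/(1 + 10^+2.18 + 10^+1.30) = 0.005804
DIC = [CO2*]/α₀ = 1.711×10^-5 / 0.005804 = 2.95 mmol/kg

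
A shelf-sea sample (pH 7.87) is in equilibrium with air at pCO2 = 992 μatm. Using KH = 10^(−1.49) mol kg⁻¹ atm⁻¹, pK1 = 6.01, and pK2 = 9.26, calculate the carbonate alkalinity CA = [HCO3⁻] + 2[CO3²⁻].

[CO2*] = KH · pCO2 = 10^(−1.49) × 992×10^-6 = 3.210×10^-5 mol/kg
α₀ = 1/(1 + K1/[H⁺] + K1K2/[H⁺]²) = 1/(1 + 10^+1.86 + 10^+0.47) = 0.01309
DIC = [CO2*]/α₀ = 3.210×10^-5 / 0.01309 = 2.452 mmol/kg
CA = (α₁ + 2α₂)·DIC = (0.9483 + 2×0.03863) × 2.452 = 2.51 mmol/kg

CA = 2.51 mmol/kg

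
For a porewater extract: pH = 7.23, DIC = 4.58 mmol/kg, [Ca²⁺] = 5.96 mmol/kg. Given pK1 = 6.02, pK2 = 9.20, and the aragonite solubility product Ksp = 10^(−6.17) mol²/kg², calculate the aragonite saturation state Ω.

Ω = 0.403

α₂ = 1 / (1 + [H⁺]/K2 + [H⁺]²/(K1K2)) = 1 / (1 + 10^+1.97 + 10^+0.76)
   = 1 / (1 + 93.325 + 5.7544) = 1/100.08 = 0.009992
[CO3²⁻] = α₂ × DIC = 0.009992 × 4.58 = 0.04576 mmol/kg
Ksp = 10^(−6.17) = 6.761×10^-7
Ω = [Ca²⁺][CO3²⁻]/Ksp = (5.96×10^-3)(4.576×10^-5) / 6.761×10^-7 = 0.403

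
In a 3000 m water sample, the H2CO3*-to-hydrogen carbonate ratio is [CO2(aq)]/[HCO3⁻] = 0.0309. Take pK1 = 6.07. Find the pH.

pH = 7.58

From K1 = [H⁺][HCO3⁻]/[CO2(aq)]:  pH = pK1 − log₁₀([CO2(aq)]/[HCO3⁻])
log₁₀(0.0309) = -1.510
pH = 6.07 − (-1.510) = 7.58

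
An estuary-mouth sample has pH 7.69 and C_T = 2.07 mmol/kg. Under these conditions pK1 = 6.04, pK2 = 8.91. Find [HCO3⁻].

[HCO3⁻] = 1.91 mmol/kg

α₁ = 1 / (1 + [H⁺]/K1 + K2/[H⁺]) = 1 / (1 + 10^-1.65 + 10^-1.22)
   = 1 / (1 + 0.022387 + 0.060256) = 1/1.0826 = 0.9237
[HCO3⁻] = α₁ × DIC = 0.9237 × 2.07 = 1.91 mmol/kg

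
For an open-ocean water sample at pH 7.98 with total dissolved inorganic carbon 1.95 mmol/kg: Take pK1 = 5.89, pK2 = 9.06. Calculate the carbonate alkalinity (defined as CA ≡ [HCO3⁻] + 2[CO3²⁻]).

CA = 2.08 mmol/kg

CA = [HCO3⁻] + 2[CO3²⁻] = (α₁ + 2α₂)·DIC
At pH 7.98: [H⁺]/K1 = 10^-2.09 = 0.0081283, K2/[H⁺] = 10^-1.08 = 0.083176
α₁ = 1/(1 + 0.0081283 + 0.083176) = 1/1.0913 = 0.9163; α₂ = α₁·K2/[H⁺] = 0.07622
α₁ + 2α₂ = 1.0688
CA = 1.0688 × 1.95 = 2.08 mmol/kg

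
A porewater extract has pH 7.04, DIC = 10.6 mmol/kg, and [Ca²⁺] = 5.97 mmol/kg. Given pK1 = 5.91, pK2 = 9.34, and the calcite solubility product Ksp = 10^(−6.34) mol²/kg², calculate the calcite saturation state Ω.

Ω = 0.643

α₂ = 1 / (1 + [H⁺]/K2 + [H⁺]²/(K1K2)) = 1 / (1 + 10^+2.30 + 10^+1.17)
   = 1 / (1 + 199.53 + 14.791) = 1/215.32 = 0.004644
[CO3²⁻] = α₂ × DIC = 0.004644 × 10.6 = 0.04923 mmol/kg
Ksp = 10^(−6.34) = 4.571×10^-7
Ω = [Ca²⁺][CO3²⁻]/Ksp = (5.97×10^-3)(4.923×10^-5) / 4.571×10^-7 = 0.643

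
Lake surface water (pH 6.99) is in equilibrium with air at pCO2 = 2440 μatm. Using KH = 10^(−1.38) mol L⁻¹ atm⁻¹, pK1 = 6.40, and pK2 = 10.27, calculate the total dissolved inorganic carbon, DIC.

[CO2*] = KH · pCO2 = 10^(−1.38) × 2440×10^-6 = 1.017×10^-4 mol/L
α₀ = 1/(1 + K1/[H⁺] + K1K2/[H⁺]²) = 1/(1 + 10^+0.59 + 10^-2.69) = 0.2044
DIC = [CO2*]/α₀ = 1.017×10^-4 / 0.2044 = 0.498 mmol/L

DIC = 0.498 mmol/L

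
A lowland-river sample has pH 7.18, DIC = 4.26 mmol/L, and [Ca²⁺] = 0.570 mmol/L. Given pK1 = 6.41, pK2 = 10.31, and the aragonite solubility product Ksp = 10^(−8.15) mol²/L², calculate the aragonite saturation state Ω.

α₂ = 1 / (1 + [H⁺]/K2 + [H⁺]²/(K1K2)) = 1 / (1 + 10^+3.13 + 10^+2.36)
   = 1 / (1 + 1349.0 + 229.09) = 1/1579.0 = 0.0006333
[CO3²⁻] = α₂ × DIC = 0.0006333 × 4.26 = 0.002698 mmol/L = 2.698 μmol/L
Ksp = 10^(−8.15) = 7.079×10^-9
Ω = [Ca²⁺][CO3²⁻]/Ksp = (0.570×10^-3)(2.698×10^-6) / 7.079×10^-9 = 0.217

Ω = 0.217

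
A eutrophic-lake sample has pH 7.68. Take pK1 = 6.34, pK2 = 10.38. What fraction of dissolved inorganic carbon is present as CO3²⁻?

α₂ = 1 / (1 + [H⁺]/K2 + [H⁺]²/(K1K2)) = 1 / (1 + 10^+2.70 + 10^+1.36)
   = 1 / (1 + 501.19 + 22.909) = 1/525.10 = 0.001904

α₂ = 0.00190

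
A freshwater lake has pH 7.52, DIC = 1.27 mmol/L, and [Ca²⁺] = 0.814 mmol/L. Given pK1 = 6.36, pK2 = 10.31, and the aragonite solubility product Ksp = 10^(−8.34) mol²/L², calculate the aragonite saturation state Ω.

Ω = 0.343

α₂ = 1 / (1 + [H⁺]/K2 + [H⁺]²/(K1K2)) = 1 / (1 + 10^+2.79 + 10^+1.63)
   = 1 / (1 + 616.60 + 42.658) = 1/660.25 = 0.001515
[CO3²⁻] = α₂ × DIC = 0.001515 × 1.27 = 0.001924 mmol/L = 1.924 μmol/L
Ksp = 10^(−8.34) = 4.571×10^-9
Ω = [Ca²⁺][CO3²⁻]/Ksp = (0.814×10^-3)(1.924×10^-6) / 4.571×10^-9 = 0.343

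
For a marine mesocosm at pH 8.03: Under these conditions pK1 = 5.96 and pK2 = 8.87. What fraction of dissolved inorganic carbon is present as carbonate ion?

α₂ = 0.125

α₂ = 1 / (1 + [H⁺]/K2 + [H⁺]²/(K1K2)) = 1 / (1 + 10^+0.84 + 10^-1.23)
   = 1 / (1 + 6.9183 + 0.058884) = 1/7.9772 = 0.1254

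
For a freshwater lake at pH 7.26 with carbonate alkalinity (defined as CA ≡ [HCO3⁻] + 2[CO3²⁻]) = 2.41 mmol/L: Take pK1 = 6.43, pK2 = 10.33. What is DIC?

DIC = 2.76 mmol/L

CA = [HCO3⁻] + 2[CO3²⁻] = (α₁ + 2α₂)·DIC
At pH 7.26: [H⁺]/K1 = 10^-0.83 = 0.14791, K2/[H⁺] = 10^-3.07 = 0.00085114
α₁ = 1/(1 + 0.14791 + 0.00085114) = 1/1.1488 = 0.8705; α₂ = α₁·K2/[H⁺] = 0.0007409
α₁ + 2α₂ = 0.8720
DIC = CA / (α₁ + 2α₂) = 2.41 / 0.8720 = 2.76 mmol/L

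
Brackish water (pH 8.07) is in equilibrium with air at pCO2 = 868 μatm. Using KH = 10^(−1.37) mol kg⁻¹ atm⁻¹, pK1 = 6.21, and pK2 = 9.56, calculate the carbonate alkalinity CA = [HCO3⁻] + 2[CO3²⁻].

[CO2*] = KH · pCO2 = 10^(−1.37) × 868×10^-6 = 3.703×10^-5 mol/kg
α₀ = 1/(1 + K1/[H⁺] + K1K2/[H⁺]²) = 1/(1 + 10^+1.86 + 10^+0.37) = 0.01319
DIC = [CO2*]/α₀ = 3.703×10^-5 / 0.01319 = 2.806 mmol/kg
CA = (α₁ + 2α₂)·DIC = (0.9559 + 2×0.03093) × 2.806 = 2.86 mmol/kg

CA = 2.86 mmol/kg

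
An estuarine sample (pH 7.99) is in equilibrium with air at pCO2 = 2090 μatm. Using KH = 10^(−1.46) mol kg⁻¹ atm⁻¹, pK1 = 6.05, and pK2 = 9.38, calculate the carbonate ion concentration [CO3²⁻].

[CO2*] = KH · pCO2 = 10^(−1.46) × 2090×10^-6 = 7.247×10^-5 mol/kg
α₀ = 1/(1 + K1/[H⁺] + K1K2/[H⁺]²) = 1/(1 + 10^+1.94 + 10^+0.55) = 0.01091
DIC = [CO2*]/α₀ = 7.247×10^-5 / 0.01091 = 6.641 mmol/kg
[CO3²⁻] = α₂·DIC; α₂ = 0.03872, so [CO3²⁻] = 0.03872 × 6.641 = 0.257 mmol/kg

[CO3²⁻] = 0.257 mmol/kg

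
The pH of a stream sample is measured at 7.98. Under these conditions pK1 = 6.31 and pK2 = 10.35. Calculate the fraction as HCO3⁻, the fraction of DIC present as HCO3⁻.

α₁ = 1 / (1 + [H⁺]/K1 + K2/[H⁺]) = 1 / (1 + 10^-1.67 + 10^-2.37)
   = 1 / (1 + 0.021380 + 0.0042658) = 1/1.0256 = 0.9750

α₁ = 0.975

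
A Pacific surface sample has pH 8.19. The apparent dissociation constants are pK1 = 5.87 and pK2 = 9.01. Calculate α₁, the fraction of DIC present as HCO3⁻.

α₁ = 1 / (1 + [H⁺]/K1 + K2/[H⁺]) = 1 / (1 + 10^-2.32 + 10^-0.82)
   = 1 / (1 + 0.0047863 + 0.15136) = 1/1.1561 = 0.8649

α₁ = 0.865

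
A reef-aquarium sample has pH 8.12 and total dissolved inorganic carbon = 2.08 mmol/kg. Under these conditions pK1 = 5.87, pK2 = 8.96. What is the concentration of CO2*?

α₀ = 1 / (1 + K1/[H⁺] + K1K2/[H⁺]²) = 1 / (1 + 10^+2.25 + 10^+1.41)
   = 1 / (1 + 177.83 + 25.704) = 1/204.53 = 0.004889
[CO2*] = α₀ × DIC = 0.004889 × 2.08 = 0.0102 mmol/kg = 10.2 μmol/kg

[CO2*] = 10.2 μmol/kg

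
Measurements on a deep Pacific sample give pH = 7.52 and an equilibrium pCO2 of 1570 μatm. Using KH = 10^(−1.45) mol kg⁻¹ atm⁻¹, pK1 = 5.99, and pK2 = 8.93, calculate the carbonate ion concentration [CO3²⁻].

[CO2*] = KH · pCO2 = 10^(−1.45) × 1570×10^-6 = 5.571×10^-5 mol/kg
α₀ = 1/(1 + K1/[H⁺] + K1K2/[H⁺]²) = 1/(1 + 10^+1.53 + 10^+0.12) = 0.02762
DIC = [CO2*]/α₀ = 5.571×10^-5 / 0.02762 = 2.017 mmol/kg
[CO3²⁻] = α₂·DIC; α₂ = 0.03641, so [CO3²⁻] = 0.03641 × 2.017 = 0.0734 mmol/kg

[CO3²⁻] = 0.0734 mmol/kg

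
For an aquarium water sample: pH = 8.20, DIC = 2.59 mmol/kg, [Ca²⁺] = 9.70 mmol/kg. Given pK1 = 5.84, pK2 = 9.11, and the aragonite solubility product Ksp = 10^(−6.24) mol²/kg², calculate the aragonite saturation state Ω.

α₂ = 1 / (1 + [H⁺]/K2 + [H⁺]²/(K1K2)) = 1 / (1 + 10^+0.91 + 10^-1.45)
   = 1 / (1 + 8.1283 + 0.035481) = 1/9.1638 = 0.1091
[CO3²⁻] = α₂ × DIC = 0.1091 × 2.59 = 0.2826 mmol/kg
Ksp = 10^(−6.24) = 5.754×10^-7
Ω = [Ca²⁺][CO3²⁻]/Ksp = (9.70×10^-3)(2.826×10^-4) / 5.754×10^-7 = 4.76

Ω = 4.76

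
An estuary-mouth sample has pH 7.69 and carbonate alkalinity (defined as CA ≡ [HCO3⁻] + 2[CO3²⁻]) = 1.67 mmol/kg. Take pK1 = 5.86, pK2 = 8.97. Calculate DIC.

DIC = 1.61 mmol/kg

CA = [HCO3⁻] + 2[CO3²⁻] = (α₁ + 2α₂)·DIC
At pH 7.69: [H⁺]/K1 = 10^-1.83 = 0.014791, K2/[H⁺] = 10^-1.28 = 0.052481
α₁ = 1/(1 + 0.014791 + 0.052481) = 1/1.0673 = 0.9370; α₂ = α₁·K2/[H⁺] = 0.04917
α₁ + 2α₂ = 1.0353
DIC = CA / (α₁ + 2α₂) = 1.67 / 1.0353 = 1.61 mmol/kg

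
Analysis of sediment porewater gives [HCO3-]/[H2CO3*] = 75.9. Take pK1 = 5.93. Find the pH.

From K1 = [H⁺][HCO3-]/[H2CO3*]:  pH = pK1 + log₁₀([HCO3-]/[H2CO3*])
log₁₀(75.9) = +1.880
pH = 5.93 + (+1.880) = 7.81

pH = 7.81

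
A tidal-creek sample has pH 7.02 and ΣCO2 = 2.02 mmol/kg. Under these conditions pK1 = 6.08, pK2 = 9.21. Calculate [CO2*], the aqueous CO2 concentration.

[CO2*] = 0.207 mmol/kg

α₀ = 1 / (1 + K1/[H⁺] + K1K2/[H⁺]²) = 1 / (1 + 10^+0.94 + 10^-1.25)
   = 1 / (1 + 8.7096 + 0.056234) = 1/9.7659 = 0.1024
[CO2*] = α₀ × DIC = 0.1024 × 2.02 = 0.207 mmol/kg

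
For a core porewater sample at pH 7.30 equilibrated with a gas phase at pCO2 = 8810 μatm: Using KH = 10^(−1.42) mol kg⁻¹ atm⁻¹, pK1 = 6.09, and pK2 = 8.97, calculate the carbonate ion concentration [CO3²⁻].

[CO3²⁻] = 0.116 mmol/kg

[CO2*] = KH · pCO2 = 10^(−1.42) × 8810×10^-6 = 3.349×10^-4 mol/kg
α₀ = 1/(1 + K1/[H⁺] + K1K2/[H⁺]²) = 1/(1 + 10^+1.21 + 10^-0.46) = 0.05693
DIC = [CO2*]/α₀ = 3.349×10^-4 / 0.05693 = 5.883 mmol/kg
[CO3²⁻] = α₂·DIC; α₂ = 0.01974, so [CO3²⁻] = 0.01974 × 5.883 = 0.116 mmol/kg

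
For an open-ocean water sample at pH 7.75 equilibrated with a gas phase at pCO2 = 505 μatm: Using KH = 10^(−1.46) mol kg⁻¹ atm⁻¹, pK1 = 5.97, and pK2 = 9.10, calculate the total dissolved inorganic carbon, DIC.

[CO2*] = KH · pCO2 = 10^(−1.46) × 505×10^-6 = 1.751×10^-5 mol/kg
α₀ = 1/(1 + K1/[H⁺] + K1K2/[H⁺]²) = 1/(1 + 10^+1.78 + 10^+0.43) = 0.01564
DIC = [CO2*]/α₀ = 1.751×10^-5 / 0.01564 = 1.12 mmol/kg

DIC = 1.12 mmol/kg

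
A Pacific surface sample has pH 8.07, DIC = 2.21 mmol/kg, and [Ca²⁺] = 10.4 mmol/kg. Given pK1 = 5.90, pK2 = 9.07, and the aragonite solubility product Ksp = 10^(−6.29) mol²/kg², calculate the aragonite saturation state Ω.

α₂ = 1 / (1 + [H⁺]/K2 + [H⁺]²/(K1K2)) = 1 / (1 + 10^+1.00 + 10^-1.17)
   = 1 / (1 + 10.000 + 0.067608) = 1/11.068 = 0.09035
[CO3²⁻] = α₂ × DIC = 0.09035 × 2.21 = 0.1997 mmol/kg
Ksp = 10^(−6.29) = 5.129×10^-7
Ω = [Ca²⁺][CO3²⁻]/Ksp = (10.4×10^-3)(1.997×10^-4) / 5.129×10^-7 = 4.05

Ω = 4.05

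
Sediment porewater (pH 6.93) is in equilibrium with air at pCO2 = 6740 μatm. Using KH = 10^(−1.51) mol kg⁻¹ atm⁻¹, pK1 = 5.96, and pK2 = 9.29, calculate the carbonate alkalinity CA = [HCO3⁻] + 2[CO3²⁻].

[CO2*] = KH · pCO2 = 10^(−1.51) × 6740×10^-6 = 2.083×10^-4 mol/kg
α₀ = 1/(1 + K1/[H⁺] + K1K2/[H⁺]²) = 1/(1 + 10^+0.97 + 10^-1.39) = 0.09640
DIC = [CO2*]/α₀ = 2.083×10^-4 / 0.09640 = 2.161 mmol/kg
CA = (α₁ + 2α₂)·DIC = (0.8997 + 2×0.003927) × 2.161 = 1.96 mmol/kg

CA = 1.96 mmol/kg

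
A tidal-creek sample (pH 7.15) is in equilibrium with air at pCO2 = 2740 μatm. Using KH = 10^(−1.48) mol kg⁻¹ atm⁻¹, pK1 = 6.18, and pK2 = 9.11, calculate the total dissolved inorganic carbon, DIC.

[CO2*] = KH · pCO2 = 10^(−1.48) × 2740×10^-6 = 9.073×10^-5 mol/kg
α₀ = 1/(1 + K1/[H⁺] + K1K2/[H⁺]²) = 1/(1 + 10^+0.97 + 10^-0.99) = 0.09583
DIC = [CO2*]/α₀ = 9.073×10^-5 / 0.09583 = 0.947 mmol/kg

DIC = 0.947 mmol/kg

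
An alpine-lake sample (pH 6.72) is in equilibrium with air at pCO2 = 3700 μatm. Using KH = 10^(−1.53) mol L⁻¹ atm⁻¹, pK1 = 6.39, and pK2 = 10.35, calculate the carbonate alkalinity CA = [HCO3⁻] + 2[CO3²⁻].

[CO2*] = KH · pCO2 = 10^(−1.53) × 3700×10^-6 = 1.092×10^-4 mol/L
α₀ = 1/(1 + K1/[H⁺] + K1K2/[H⁺]²) = 1/(1 + 10^+0.33 + 10^-3.30) = 0.3186
DIC = [CO2*]/α₀ = 1.092×10^-4 / 0.3186 = 0.3427 mmol/L
CA = (α₁ + 2α₂)·DIC = (0.6812 + 2×0.0001597) × 0.3427 = 0.234 mmol/L

CA = 0.234 mmol/L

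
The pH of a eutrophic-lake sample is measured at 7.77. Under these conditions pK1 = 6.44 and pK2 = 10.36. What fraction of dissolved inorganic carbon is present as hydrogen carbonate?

α₁ = 0.953

α₁ = 1 / (1 + [H⁺]/K1 + K2/[H⁺]) = 1 / (1 + 10^-1.33 + 10^-2.59)
   = 1 / (1 + 0.046774 + 0.0025704) = 1/1.0493 = 0.9530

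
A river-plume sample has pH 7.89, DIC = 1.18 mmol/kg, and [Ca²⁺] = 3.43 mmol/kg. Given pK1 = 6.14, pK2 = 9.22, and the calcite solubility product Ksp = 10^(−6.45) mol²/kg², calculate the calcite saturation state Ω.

Ω = 0.501

α₂ = 1 / (1 + [H⁺]/K2 + [H⁺]²/(K1K2)) = 1 / (1 + 10^+1.33 + 10^-0.42)
   = 1 / (1 + 21.380 + 0.38019) = 1/22.760 = 0.04394
[CO3²⁻] = α₂ × DIC = 0.04394 × 1.18 = 0.05185 mmol/kg
Ksp = 10^(−6.45) = 3.548×10^-7
Ω = [Ca²⁺][CO3²⁻]/Ksp = (3.43×10^-3)(5.185×10^-5) / 3.548×10^-7 = 0.501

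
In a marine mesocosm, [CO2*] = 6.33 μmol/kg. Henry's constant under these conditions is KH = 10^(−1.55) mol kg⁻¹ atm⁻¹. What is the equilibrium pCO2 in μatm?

pCO2 = 225 μatm

KH = 10^(−1.55) = 2.818×10^-2 mol kg⁻¹ atm⁻¹
pCO2 = [CO2*]/KH = 6.33×10^-6 / 2.818×10^-2 = 2.25×10^-4 atm = 225 μatm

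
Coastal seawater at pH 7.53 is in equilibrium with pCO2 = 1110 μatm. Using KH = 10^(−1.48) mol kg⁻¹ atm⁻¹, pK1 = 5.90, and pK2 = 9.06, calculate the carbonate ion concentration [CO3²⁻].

[CO2*] = KH · pCO2 = 10^(−1.48) × 1110×10^-6 = 3.676×10^-5 mol/kg
α₀ = 1/(1 + K1/[H⁺] + K1K2/[H⁺]²) = 1/(1 + 10^+1.63 + 10^+0.10) = 0.02226
DIC = [CO2*]/α₀ = 3.676×10^-5 / 0.02226 = 1.651 mmol/kg
[CO3²⁻] = α₂·DIC; α₂ = 0.02803, so [CO3²⁻] = 0.02803 × 1.651 = 0.0463 mmol/kg

[CO3²⁻] = 0.0463 mmol/kg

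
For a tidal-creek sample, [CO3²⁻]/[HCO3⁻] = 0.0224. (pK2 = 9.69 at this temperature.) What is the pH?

pH = 8.04

From K2 = [H⁺][CO3²⁻]/[HCO3⁻]:  pH = pK2 + log₁₀([CO3²⁻]/[HCO3⁻])
log₁₀(0.0224) = -1.650
pH = 9.69 + (-1.650) = 8.04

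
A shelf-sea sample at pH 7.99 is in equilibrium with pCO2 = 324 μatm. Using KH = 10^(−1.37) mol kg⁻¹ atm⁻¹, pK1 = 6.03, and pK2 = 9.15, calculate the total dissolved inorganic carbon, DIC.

[CO2*] = KH · pCO2 = 10^(−1.37) × 324×10^-6 = 1.382×10^-5 mol/kg
α₀ = 1/(1 + K1/[H⁺] + K1K2/[H⁺]²) = 1/(1 + 10^+1.96 + 10^+0.80) = 0.01015
DIC = [CO2*]/α₀ = 1.382×10^-5 / 0.01015 = 1.36 mmol/kg

DIC = 1.36 mmol/kg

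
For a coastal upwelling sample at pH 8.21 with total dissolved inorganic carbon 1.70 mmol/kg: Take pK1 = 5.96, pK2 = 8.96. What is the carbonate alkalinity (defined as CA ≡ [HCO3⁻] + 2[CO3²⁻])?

CA = 1.95 mmol/kg

CA = [HCO3⁻] + 2[CO3²⁻] = (α₁ + 2α₂)·DIC
At pH 8.21: [H⁺]/K1 = 10^-2.25 = 0.0056234, K2/[H⁺] = 10^-0.75 = 0.17783
α₁ = 1/(1 + 0.0056234 + 0.17783) = 1/1.1835 = 0.8450; α₂ = α₁·K2/[H⁺] = 0.1503
α₁ + 2α₂ = 1.1455
CA = 1.1455 × 1.70 = 1.95 mmol/kg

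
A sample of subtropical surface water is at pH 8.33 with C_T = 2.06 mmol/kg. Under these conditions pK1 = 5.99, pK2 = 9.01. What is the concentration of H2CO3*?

[CO2*] = 7.76 μmol/kg

α₀ = 1 / (1 + K1/[H⁺] + K1K2/[H⁺]²) = 1 / (1 + 10^+2.34 + 10^+1.66)
   = 1 / (1 + 218.78 + 45.709) = 1/265.48 = 0.003767
[CO2*] = α₀ × DIC = 0.003767 × 2.06 = 0.00776 mmol/kg = 7.76 μmol/kg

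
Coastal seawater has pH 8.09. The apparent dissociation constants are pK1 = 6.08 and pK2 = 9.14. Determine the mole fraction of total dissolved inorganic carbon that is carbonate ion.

α₂ = 0.0811

α₂ = 1 / (1 + [H⁺]/K2 + [H⁺]²/(K1K2)) = 1 / (1 + 10^+1.05 + 10^-0.96)
   = 1 / (1 + 11.220 + 0.10965) = 1/12.330 = 0.08110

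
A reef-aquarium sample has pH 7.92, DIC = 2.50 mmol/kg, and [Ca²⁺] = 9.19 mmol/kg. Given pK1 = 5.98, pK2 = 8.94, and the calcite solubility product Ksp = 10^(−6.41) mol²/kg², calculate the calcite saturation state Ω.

α₂ = 1 / (1 + [H⁺]/K2 + [H⁺]²/(K1K2)) = 1 / (1 + 10^+1.02 + 10^-0.92)
   = 1 / (1 + 10.471 + 0.12023) = 1/11.592 = 0.08627
[CO3²⁻] = α₂ × DIC = 0.08627 × 2.50 = 0.2157 mmol/kg
Ksp = 10^(−6.41) = 3.890×10^-7
Ω = [Ca²⁺][CO3²⁻]/Ksp = (9.19×10^-3)(2.157×10^-4) / 3.890×10^-7 = 5.09

Ω = 5.09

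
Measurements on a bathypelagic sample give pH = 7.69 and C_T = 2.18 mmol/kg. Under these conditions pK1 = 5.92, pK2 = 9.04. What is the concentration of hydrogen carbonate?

[HCO3⁻] = 2.05 mmol/kg

α₁ = 1 / (1 + [H⁺]/K1 + K2/[H⁺]) = 1 / (1 + 10^-1.77 + 10^-1.35)
   = 1 / (1 + 0.016982 + 0.044668) = 1/1.0617 = 0.9419
[HCO3⁻] = α₁ × DIC = 0.9419 × 2.18 = 2.05 mmol/kg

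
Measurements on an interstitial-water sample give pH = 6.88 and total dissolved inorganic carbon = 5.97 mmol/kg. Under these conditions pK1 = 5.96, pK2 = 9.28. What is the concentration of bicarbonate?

[HCO3⁻] = 5.31 mmol/kg

α₁ = 1 / (1 + [H⁺]/K1 + K2/[H⁺]) = 1 / (1 + 10^-0.92 + 10^-2.40)
   = 1 / (1 + 0.12023 + 0.0039811) = 1/1.1242 = 0.8895
[HCO3⁻] = α₁ × DIC = 0.8895 × 5.97 = 5.31 mmol/kg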